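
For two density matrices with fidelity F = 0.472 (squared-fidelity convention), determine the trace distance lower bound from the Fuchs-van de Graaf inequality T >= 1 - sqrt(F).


Fuchs-van de Graaf (squared-fidelity convention): 1 - sqrt(F) <= T <= sqrt(1 - F).
Lower bound: T >= 1 - sqrt(F)
sqrt(F) = sqrt(0.472) = 0.6870
T >= 1 - 0.6870
T >= 0.3130

0.3130


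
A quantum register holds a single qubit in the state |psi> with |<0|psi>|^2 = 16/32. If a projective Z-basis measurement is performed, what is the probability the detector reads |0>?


|alpha|^2 = 16/32 = 0.5000
|beta|^2 = 1 - 16/32 = 16/32 = 0.5000
P(|0>) = |alpha|^2 = 0.5000

0.5000


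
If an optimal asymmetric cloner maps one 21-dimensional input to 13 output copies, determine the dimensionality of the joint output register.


Output space = H^(tensor 13) where dim(H) = 21
dim = 21^13
= 441 (after 2 factors)
= 9261 (after 3 factors)
= 194481 (after 4 factors)
= 4084101 (after 5 factors)
= 85766121 (after 6 factors)
= 1801088541 (after 7 factors)
= 37822859361 (after 8 factors)
= 794280046581 (after 9 factors)
= 16679880978201 (after 10 factors)
= 350277500542221 (after 11 factors)
= 7355827511386641 (after 12 factors)
= 154472377739119461 (after 13 factors)
= 154472377739119461

154472377739119461


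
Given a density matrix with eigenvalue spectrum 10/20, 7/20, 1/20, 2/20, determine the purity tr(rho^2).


tr(rho^2) = sum of eigenvalues squared
= (10/20)^2 + (7/20)^2 + (1/20)^2 + (2/20)^2
= (100 + 49 + 1 + 4) / 400
= 154/400
= 0.3850

0.3850


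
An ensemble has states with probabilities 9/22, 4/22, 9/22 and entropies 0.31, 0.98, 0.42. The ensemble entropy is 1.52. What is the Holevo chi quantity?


chi = S(rho) - sum_i p_i * S(rho_i)
Weighted entropy = 9/22 * 0.31 + 4/22 * 0.98 + 9/22 * 0.42
= 0.4768
chi = 1.52 - 0.4768
= 1.0432

1.0432


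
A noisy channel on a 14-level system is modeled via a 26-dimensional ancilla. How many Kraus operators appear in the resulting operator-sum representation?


Tracing out the environment in an orthonormal basis {|i>_E} gives Kraus operators K_i = <i|_E U |0>_E.
Number of Kraus operators = dim(H_env) = d_env
= 26

26


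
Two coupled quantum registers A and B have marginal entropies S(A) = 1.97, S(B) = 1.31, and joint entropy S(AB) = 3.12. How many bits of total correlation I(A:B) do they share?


I(A:B) = S(A) + S(B) - S(AB)
= 1.97 + 1.31 - 3.12
= 0.1600

0.1600


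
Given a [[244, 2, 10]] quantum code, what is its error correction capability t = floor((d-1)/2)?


Code parameters: [[244, 2, 10]], distance d = 10.
Number of correctable errors = floor((d-1)/2)
= floor((10 - 1)/2)
= floor(9/2)
= 4

4


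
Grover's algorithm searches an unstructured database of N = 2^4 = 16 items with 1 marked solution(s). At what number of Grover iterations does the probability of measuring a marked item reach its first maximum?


After j Grover iterations the success probability is P(j) = sin^2((2j+1)*theta), where sin(theta) = sqrt(k/N).
N = 2^4 = 16, k = 1
sin(theta) = sqrt(k/N) = 0.25
theta = arcsin(sqrt(k/N)) = 0.2526802551 rad
P(j) reaches its first maximum when (2j+1)*theta is as close as possible to pi/2, i.e. j = round(pi/(4*theta) - 1/2).
pi/(4*theta) - 1/2 = 2.6083
(For comparison, the common estimate pi/4 * sqrt(N/k) = 3.1416; the exact maximiser is used here.)
Optimal iterations = 3

3


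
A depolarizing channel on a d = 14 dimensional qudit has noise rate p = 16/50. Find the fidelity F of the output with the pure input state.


F = (1-p) + p/d
= (1 - 0.3200) + 0.3200/14
= 0.6800 + 0.0229
= 0.7029

0.7029


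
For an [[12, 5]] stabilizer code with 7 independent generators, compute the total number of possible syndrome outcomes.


Each stabilizer generator gives a binary (+1 or -1) measurement outcome.
With 7 independent generators:
Total syndromes = 2^7
= 128

128


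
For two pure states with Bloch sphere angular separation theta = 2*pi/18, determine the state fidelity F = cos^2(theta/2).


For states separated by angle theta on Bloch sphere:
F = cos^2(theta/2)
theta = 2*pi/18 = 0.3491
theta/2 = 0.1745
cos(theta/2) = 0.9848
F = 0.9698

0.9698


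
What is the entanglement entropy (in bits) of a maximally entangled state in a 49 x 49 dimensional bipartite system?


For a maximally entangled state in d x d:
S = log2(d) = log2(49)
= 5.6147

5.6147


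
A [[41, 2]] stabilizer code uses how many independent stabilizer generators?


For an [[n,k]] stabilizer code:
Number of stabilizer generators = n - k
= 41 - 2
= 39

39


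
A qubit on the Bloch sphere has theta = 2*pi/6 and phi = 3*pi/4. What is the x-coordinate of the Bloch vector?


theta = 1.0472, phi = 2.3562
r_x = sin(theta)*cos(phi) = 0.8660 * -0.7071
r_x = -0.6124

-0.6124


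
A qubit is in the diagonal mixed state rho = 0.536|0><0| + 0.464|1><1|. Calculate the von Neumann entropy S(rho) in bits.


S = -p*log2(p) - (1-p)*log2(1-p)
p = 0.5360, 1-p = 0.4640
= -0.5360 * log2(0.5360) - 0.4640 * log2(0.4640)
= -(-0.4822) - (-0.5140)
= 0.9963

0.9963


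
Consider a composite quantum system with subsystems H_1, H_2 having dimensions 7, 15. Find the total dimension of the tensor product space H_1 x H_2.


dim(H_1 x H_2) = 7 * 15
= 105

105


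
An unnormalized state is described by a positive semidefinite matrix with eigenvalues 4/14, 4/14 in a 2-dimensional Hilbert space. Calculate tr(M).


tr(M) = sum of eigenvalues
= 4/14 + 4/14
= 8/14
= 0.5714

0.5714


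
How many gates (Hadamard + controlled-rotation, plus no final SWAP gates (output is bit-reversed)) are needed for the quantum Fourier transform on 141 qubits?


Hadamard gates: 141
Controlled rotations: n*(n-1)/2 = 141*140/2 = 9870
SWAP gates: 0 (omitted)
Total = 141 + 9870
= 10011

10011


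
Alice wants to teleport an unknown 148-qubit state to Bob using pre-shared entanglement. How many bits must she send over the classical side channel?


Quantum teleportation requires 2 classical bits per qubit teleported.
148 qubit(s) -> 2 * 148 = 296 classical bits

296


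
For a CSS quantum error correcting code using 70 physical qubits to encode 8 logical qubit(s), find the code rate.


Code rate R = k/n
= 8/70
= 0.1143

0.1143


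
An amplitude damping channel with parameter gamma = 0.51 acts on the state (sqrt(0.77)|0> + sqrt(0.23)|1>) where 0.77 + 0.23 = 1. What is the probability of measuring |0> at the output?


For amplitude damping with parameter gamma on state sqrt(a)|0> + sqrt(b)|1>:
alpha^2 = 0.77, beta^2 = 0.23
P(|0>) = alpha^2 + gamma * beta^2
= 0.77 + 0.51 * 0.23
= 0.77 + 0.1173
= 0.8873

0.8873


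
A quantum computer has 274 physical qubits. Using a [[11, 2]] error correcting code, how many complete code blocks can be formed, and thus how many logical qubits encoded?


Each code block uses 11 physical qubits for 2 logical qubit(s).
Number of complete blocks = floor(274 / 11) = 24
Logical qubits = 24 * 2
= 48

48


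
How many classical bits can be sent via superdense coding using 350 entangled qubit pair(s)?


Superdense coding allows 2 classical bits per shared entangled pair.
350 pair(s) -> 2 * 350 = 700 classical bits

700


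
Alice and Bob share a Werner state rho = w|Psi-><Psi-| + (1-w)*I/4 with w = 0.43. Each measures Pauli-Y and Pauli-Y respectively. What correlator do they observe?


|Psi-> = (|01> - |10>)/sqrt(2)
For the pure Bell state, <Y_A Y_B> = -1 (Bell-state Pauli correlator).
The maximally-mixed part I/4 has tr(I/4 * P tensor P) = 0 for any traceless Pauli P.
So <Y_A Y_B>_rho = w * (-1) + (1 - w) * 0
= 0.43 * (-1)
= -0.4300

-0.4300


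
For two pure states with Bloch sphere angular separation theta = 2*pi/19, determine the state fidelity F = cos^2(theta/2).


For states separated by angle theta on Bloch sphere:
F = cos^2(theta/2)
theta = 2*pi/19 = 0.3307
theta/2 = 0.1653
cos(theta/2) = 0.9864
F = 0.9729

0.9729


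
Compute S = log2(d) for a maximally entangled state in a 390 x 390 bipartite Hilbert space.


For a maximally entangled state in d x d:
S = log2(d) = log2(390)
= 8.6073

8.6073


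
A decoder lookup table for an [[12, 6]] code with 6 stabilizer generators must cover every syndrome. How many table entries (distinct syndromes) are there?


Each stabilizer generator gives a binary (+1 or -1) measurement outcome.
With 6 independent generators:
Total syndromes = 2^6
= 64

64


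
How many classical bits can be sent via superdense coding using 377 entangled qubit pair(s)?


Superdense coding allows 2 classical bits per shared entangled pair.
377 pair(s) -> 2 * 377 = 754 classical bits

754


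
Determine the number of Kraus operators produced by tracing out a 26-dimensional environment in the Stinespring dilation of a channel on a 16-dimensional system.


Tracing out the environment in an orthonormal basis {|i>_E} gives Kraus operators K_i = <i|_E U |0>_E.
Number of Kraus operators = dim(H_env) = d_env
= 26

26


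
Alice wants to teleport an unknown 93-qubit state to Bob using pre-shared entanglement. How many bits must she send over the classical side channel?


Quantum teleportation requires 2 classical bits per qubit teleported.
93 qubit(s) -> 2 * 93 = 186 classical bits

186


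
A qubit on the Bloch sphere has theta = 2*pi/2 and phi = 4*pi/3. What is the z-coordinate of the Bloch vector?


theta = 3.1416, phi = 4.1888
r_z = cos(theta) = -1.0000

-1.0000


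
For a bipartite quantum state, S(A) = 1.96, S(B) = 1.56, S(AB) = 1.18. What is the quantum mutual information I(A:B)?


I(A:B) = S(A) + S(B) - S(AB)
= 1.96 + 1.56 - 1.18
= 2.3400

2.3400


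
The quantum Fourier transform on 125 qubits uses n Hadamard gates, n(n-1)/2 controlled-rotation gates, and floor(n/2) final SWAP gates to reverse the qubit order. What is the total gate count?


Hadamard gates: 125
Controlled rotations: n*(n-1)/2 = 125*124/2 = 7750
SWAP gates: floor(n/2) = floor(125/2) = 62
Total = 125 + 7750 + 62
= 7937

7937


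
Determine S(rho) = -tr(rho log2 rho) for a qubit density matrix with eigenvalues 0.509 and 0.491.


S = -p*log2(p) - (1-p)*log2(1-p)
p = 0.5090, 1-p = 0.4910
= -0.5090 * log2(0.5090) - 0.4910 * log2(0.4910)
= -(-0.4959) - (-0.5039)
= 0.9998

0.9998


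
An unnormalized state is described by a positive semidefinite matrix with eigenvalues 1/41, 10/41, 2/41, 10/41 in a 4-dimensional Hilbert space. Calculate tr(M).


tr(M) = sum of eigenvalues
= 1/41 + 10/41 + 2/41 + 10/41
= 23/41
= 0.5610

0.5610


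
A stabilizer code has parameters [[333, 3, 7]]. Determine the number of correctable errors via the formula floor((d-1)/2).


Code parameters: [[333, 3, 7]], distance d = 7.
Number of correctable errors = floor((d-1)/2)
= floor((7 - 1)/2)
= floor(6/2)
= 3

3


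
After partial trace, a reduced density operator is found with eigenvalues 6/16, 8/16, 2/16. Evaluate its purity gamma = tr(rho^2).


tr(rho^2) = sum of eigenvalues squared
= (6/16)^2 + (8/16)^2 + (2/16)^2
= (36 + 64 + 4) / 256
= 104/256
= 0.4062

0.4062


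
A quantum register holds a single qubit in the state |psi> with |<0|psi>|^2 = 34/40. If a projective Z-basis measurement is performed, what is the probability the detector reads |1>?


|alpha|^2 = 34/40 = 0.8500
|beta|^2 = 1 - 34/40 = 6/40 = 0.1500
P(|1>) = |beta|^2 = 0.1500

0.1500


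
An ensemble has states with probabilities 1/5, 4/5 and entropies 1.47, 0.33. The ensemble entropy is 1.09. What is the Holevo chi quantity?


chi = S(rho) - sum_i p_i * S(rho_i)
Weighted entropy = 1/5 * 1.47 + 4/5 * 0.33
= 0.5580
chi = 1.09 - 0.5580
= 0.5320

0.5320


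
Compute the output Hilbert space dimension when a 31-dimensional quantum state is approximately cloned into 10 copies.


Output space = H^(tensor 10) where dim(H) = 31
dim = 31^10
= 961 (after 2 factors)
= 29791 (after 3 factors)
= 923521 (after 4 factors)
= 28629151 (after 5 factors)
= 887503681 (after 6 factors)
= 27512614111 (after 7 factors)
= 852891037441 (after 8 factors)
= 26439622160671 (after 9 factors)
= 819628286980801 (after 10 factors)
= 819628286980801

819628286980801


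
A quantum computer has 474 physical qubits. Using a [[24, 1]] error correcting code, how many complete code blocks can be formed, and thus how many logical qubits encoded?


Each code block uses 24 physical qubits for 1 logical qubit(s).
Number of complete blocks = floor(474 / 24) = 19
Logical qubits = 19 * 1
= 19

19


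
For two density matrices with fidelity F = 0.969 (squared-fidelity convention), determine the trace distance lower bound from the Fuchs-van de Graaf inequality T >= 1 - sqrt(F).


Fuchs-van de Graaf (squared-fidelity convention): 1 - sqrt(F) <= T <= sqrt(1 - F).
Lower bound: T >= 1 - sqrt(F)
sqrt(F) = sqrt(0.969) = 0.9844
T >= 1 - 0.9844
T >= 0.0156

0.0156


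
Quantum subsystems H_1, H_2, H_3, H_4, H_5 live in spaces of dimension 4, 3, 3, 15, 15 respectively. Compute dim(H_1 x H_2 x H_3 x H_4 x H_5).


dim(H_1 x H_2 x H_3 x H_4 x H_5) = 4 * 3 * 3 * 15 * 15
= 12 * 3 * 15 * 15
= 36 * 15 * 15
= 540 * 15
= 8100

8100


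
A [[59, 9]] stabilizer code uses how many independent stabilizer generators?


For an [[n,k]] stabilizer code:
Number of stabilizer generators = n - k
= 59 - 9
= 50

50


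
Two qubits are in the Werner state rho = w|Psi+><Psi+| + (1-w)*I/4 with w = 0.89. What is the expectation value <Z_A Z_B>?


|Psi+> = (|01> + |10>)/sqrt(2)
For the pure Bell state, <Z_A Z_B> = -1 (Bell-state Pauli correlator).
The maximally-mixed part I/4 has tr(I/4 * P tensor P) = 0 for any traceless Pauli P.
So <Z_A Z_B>_rho = w * (-1) + (1 - w) * 0
= 0.89 * (-1)
= -0.8900

-0.8900


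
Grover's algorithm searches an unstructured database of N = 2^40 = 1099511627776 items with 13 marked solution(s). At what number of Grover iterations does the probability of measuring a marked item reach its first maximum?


After j Grover iterations the success probability is P(j) = sin^2((2j+1)*theta), where sin(theta) = sqrt(k/N).
N = 2^40 = 1099511627776, k = 13
sin(theta) = sqrt(k/N) = 3.438521648e-06
theta = arcsin(sqrt(k/N)) = 3.438521648e-06 rad
P(j) reaches its first maximum when (2j+1)*theta is as close as possible to pi/2, i.e. j = round(pi/(4*theta) - 1/2).
pi/(4*theta) - 1/2 = 228411.0803
(For comparison, the common estimate pi/4 * sqrt(N/k) = 228411.5803; the exact maximiser is used here.)
Optimal iterations = 228411

228411


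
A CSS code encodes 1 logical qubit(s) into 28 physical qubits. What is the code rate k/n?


Code rate R = k/n
= 1/28
= 0.0357

0.0357


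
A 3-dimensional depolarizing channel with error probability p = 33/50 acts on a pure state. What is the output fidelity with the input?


F = (1-p) + p/d
= (1 - 0.6600) + 0.6600/3
= 0.3400 + 0.2200
= 0.5600

0.5600


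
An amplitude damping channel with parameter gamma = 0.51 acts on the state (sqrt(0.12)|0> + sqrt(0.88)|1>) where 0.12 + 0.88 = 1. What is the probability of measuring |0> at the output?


For amplitude damping with parameter gamma on state sqrt(a)|0> + sqrt(b)|1>:
alpha^2 = 0.12, beta^2 = 0.88
P(|0>) = alpha^2 + gamma * beta^2
= 0.12 + 0.51 * 0.88
= 0.12 + 0.4488
= 0.5688

0.5688


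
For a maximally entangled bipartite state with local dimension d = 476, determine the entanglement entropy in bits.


For a maximally entangled state in d x d:
S = log2(d) = log2(476)
= 8.8948

8.8948


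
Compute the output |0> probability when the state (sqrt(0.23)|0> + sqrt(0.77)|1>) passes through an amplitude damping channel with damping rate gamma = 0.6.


For amplitude damping with parameter gamma on state sqrt(a)|0> + sqrt(b)|1>:
alpha^2 = 0.23, beta^2 = 0.77
P(|0>) = alpha^2 + gamma * beta^2
= 0.23 + 0.6 * 0.77
= 0.23 + 0.4620
= 0.6920

0.6920


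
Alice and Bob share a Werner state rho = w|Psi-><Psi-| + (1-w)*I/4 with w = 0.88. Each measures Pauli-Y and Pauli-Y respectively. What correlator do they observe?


|Psi-> = (|01> - |10>)/sqrt(2)
For the pure Bell state, <Y_A Y_B> = -1 (Bell-state Pauli correlator).
The maximally-mixed part I/4 has tr(I/4 * P tensor P) = 0 for any traceless Pauli P.
So <Y_A Y_B>_rho = w * (-1) + (1 - w) * 0
= 0.88 * (-1)
= -0.8800

-0.8800


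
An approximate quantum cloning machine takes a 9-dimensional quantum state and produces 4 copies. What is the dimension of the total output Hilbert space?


Output space = H^(tensor 4) where dim(H) = 9
dim = 9^4
= 81 (after 2 factors)
= 729 (after 3 factors)
= 6561 (after 4 factors)
= 6561

6561


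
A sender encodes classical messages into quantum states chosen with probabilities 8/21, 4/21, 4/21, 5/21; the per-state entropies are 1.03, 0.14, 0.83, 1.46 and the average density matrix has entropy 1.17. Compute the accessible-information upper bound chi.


chi = S(rho) - sum_i p_i * S(rho_i)
Weighted entropy = 8/21 * 1.03 + 4/21 * 0.14 + 4/21 * 0.83 + 5/21 * 1.46
= 0.9248
chi = 1.17 - 0.9248
= 0.2452

0.2452


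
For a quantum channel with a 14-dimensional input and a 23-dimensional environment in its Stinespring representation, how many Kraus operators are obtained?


Tracing out the environment in an orthonormal basis {|i>_E} gives Kraus operators K_i = <i|_E U |0>_E.
Number of Kraus operators = dim(H_env) = d_env
= 23

23


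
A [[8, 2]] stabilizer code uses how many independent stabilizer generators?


For an [[n,k]] stabilizer code:
Number of stabilizer generators = n - k
= 8 - 2
= 6

6


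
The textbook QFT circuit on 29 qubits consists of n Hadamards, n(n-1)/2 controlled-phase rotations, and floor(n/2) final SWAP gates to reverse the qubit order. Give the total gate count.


Hadamard gates: 29
Controlled rotations: n*(n-1)/2 = 29*28/2 = 406
SWAP gates: floor(n/2) = floor(29/2) = 14
Total = 29 + 406 + 14
= 449

449


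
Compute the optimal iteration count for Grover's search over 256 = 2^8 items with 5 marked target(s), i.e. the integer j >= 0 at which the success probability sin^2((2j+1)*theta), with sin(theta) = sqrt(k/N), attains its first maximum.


After j Grover iterations the success probability is P(j) = sin^2((2j+1)*theta), where sin(theta) = sqrt(k/N).
N = 2^8 = 256, k = 5
sin(theta) = sqrt(k/N) = 0.1397542486
theta = arcsin(sqrt(k/N)) = 0.1402132233 rad
P(j) reaches its first maximum when (2j+1)*theta is as close as possible to pi/2, i.e. j = round(pi/(4*theta) - 1/2).
pi/(4*theta) - 1/2 = 5.1015
(For comparison, the common estimate pi/4 * sqrt(N/k) = 5.6199; the exact maximiser is used here.)
Optimal iterations = 5

5


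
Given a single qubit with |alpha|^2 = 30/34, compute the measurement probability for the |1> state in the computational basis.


|alpha|^2 = 30/34 = 0.8824
|beta|^2 = 1 - 30/34 = 4/34 = 0.1176
P(|1>) = |beta|^2 = 0.1176

0.1176


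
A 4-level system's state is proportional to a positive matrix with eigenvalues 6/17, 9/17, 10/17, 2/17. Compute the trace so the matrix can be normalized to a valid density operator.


tr(M) = sum of eigenvalues
= 6/17 + 9/17 + 10/17 + 2/17
= 27/17
= 1.5882

1.5882


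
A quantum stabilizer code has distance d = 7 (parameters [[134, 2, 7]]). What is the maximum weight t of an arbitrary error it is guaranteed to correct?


Code parameters: [[134, 2, 7]], distance d = 7.
Number of correctable errors = floor((d-1)/2)
= floor((7 - 1)/2)
= floor(6/2)
= 3

3


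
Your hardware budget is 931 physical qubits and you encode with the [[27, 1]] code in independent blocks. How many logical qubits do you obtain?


Each code block uses 27 physical qubits for 1 logical qubit(s).
Number of complete blocks = floor(931 / 27) = 34
Logical qubits = 34 * 1
= 34

34


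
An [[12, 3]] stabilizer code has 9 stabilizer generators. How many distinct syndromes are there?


Each stabilizer generator gives a binary (+1 or -1) measurement outcome.
With 9 independent generators:
Total syndromes = 2^9
= 512

512


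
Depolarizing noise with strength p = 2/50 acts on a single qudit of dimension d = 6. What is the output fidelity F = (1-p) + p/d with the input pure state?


F = (1-p) + p/d
= (1 - 0.0400) + 0.0400/6
= 0.9600 + 0.0067
= 0.9667

0.9667


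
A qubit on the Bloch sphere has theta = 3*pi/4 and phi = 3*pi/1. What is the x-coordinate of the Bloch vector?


theta = 2.3562, phi = 9.4248
r_x = sin(theta)*cos(phi) = 0.7071 * -1.0000
r_x = -0.7071

-0.7071


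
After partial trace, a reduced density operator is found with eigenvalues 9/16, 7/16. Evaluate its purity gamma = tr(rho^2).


tr(rho^2) = sum of eigenvalues squared
= (9/16)^2 + (7/16)^2
= (81 + 49) / 256
= 130/256
= 0.5078

0.5078


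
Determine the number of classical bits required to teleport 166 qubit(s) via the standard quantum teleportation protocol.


Quantum teleportation requires 2 classical bits per qubit teleported.
166 qubit(s) -> 2 * 166 = 332 classical bits

332


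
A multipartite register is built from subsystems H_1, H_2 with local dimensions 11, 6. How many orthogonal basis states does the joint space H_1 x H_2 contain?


dim(H_1 x H_2) = 11 * 6
= 66

66


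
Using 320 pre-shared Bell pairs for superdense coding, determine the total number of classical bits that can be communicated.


Superdense coding allows 2 classical bits per shared entangled pair.
320 pair(s) -> 2 * 320 = 640 classical bits

640


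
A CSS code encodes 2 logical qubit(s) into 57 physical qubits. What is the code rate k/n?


Code rate R = k/n
= 2/57
= 0.0351

0.0351


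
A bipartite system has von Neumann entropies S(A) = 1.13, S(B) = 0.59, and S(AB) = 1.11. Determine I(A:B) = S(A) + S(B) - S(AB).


I(A:B) = S(A) + S(B) - S(AB)
= 1.13 + 0.59 - 1.11
= 0.6100

0.6100


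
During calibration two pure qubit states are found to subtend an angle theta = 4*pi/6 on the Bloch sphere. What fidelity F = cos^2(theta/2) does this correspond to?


For states separated by angle theta on Bloch sphere:
F = cos^2(theta/2)
theta = 4*pi/6 = 2.0944
theta/2 = 1.0472
cos(theta/2) = 0.5000
F = 0.2500

0.2500


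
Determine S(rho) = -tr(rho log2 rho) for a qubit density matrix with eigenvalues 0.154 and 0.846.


S = -p*log2(p) - (1-p)*log2(1-p)
p = 0.1540, 1-p = 0.8460
= -0.1540 * log2(0.1540) - 0.8460 * log2(0.8460)
= -(-0.4156) - (-0.2041)
= 0.6198

0.6198


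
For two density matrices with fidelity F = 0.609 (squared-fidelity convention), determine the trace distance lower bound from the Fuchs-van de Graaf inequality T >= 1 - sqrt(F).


Fuchs-van de Graaf (squared-fidelity convention): 1 - sqrt(F) <= T <= sqrt(1 - F).
Lower bound: T >= 1 - sqrt(F)
sqrt(F) = sqrt(0.609) = 0.7804
T >= 1 - 0.7804
T >= 0.2196

0.2196


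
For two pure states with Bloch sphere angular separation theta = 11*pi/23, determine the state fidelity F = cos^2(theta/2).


For states separated by angle theta on Bloch sphere:
F = cos^2(theta/2)
theta = 11*pi/23 = 1.5025
theta/2 = 0.7513
cos(theta/2) = 0.7308
F = 0.5341

0.5341


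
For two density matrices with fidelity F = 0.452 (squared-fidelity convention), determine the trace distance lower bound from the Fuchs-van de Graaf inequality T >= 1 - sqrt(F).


Fuchs-van de Graaf (squared-fidelity convention): 1 - sqrt(F) <= T <= sqrt(1 - F).
Lower bound: T >= 1 - sqrt(F)
sqrt(F) = sqrt(0.452) = 0.6723
T >= 1 - 0.6723
T >= 0.3277

0.3277


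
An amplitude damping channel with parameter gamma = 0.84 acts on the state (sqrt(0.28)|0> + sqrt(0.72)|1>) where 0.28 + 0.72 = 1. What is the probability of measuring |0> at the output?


For amplitude damping with parameter gamma on state sqrt(a)|0> + sqrt(b)|1>:
alpha^2 = 0.28, beta^2 = 0.72
P(|0>) = alpha^2 + gamma * beta^2
= 0.28 + 0.84 * 0.72
= 0.28 + 0.6048
= 0.8848

0.8848


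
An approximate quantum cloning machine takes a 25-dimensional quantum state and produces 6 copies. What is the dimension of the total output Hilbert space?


Output space = H^(tensor 6) where dim(H) = 25
dim = 25^6
= 625 (after 2 factors)
= 15625 (after 3 factors)
= 390625 (after 4 factors)
= 9765625 (after 5 factors)
= 244140625 (after 6 factors)
= 244140625

244140625


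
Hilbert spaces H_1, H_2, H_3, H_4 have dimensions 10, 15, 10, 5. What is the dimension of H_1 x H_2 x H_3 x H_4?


dim(H_1 x H_2 x H_3 x H_4) = 10 * 15 * 10 * 5
= 150 * 10 * 5
= 1500 * 5
= 7500

7500


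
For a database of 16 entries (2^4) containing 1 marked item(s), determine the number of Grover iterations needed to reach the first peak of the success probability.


After j Grover iterations the success probability is P(j) = sin^2((2j+1)*theta), where sin(theta) = sqrt(k/N).
N = 2^4 = 16, k = 1
sin(theta) = sqrt(k/N) = 0.25
theta = arcsin(sqrt(k/N)) = 0.2526802551 rad
P(j) reaches its first maximum when (2j+1)*theta is as close as possible to pi/2, i.e. j = round(pi/(4*theta) - 1/2).
pi/(4*theta) - 1/2 = 2.6083
(For comparison, the common estimate pi/4 * sqrt(N/k) = 3.1416; the exact maximiser is used here.)
Optimal iterations = 3

3


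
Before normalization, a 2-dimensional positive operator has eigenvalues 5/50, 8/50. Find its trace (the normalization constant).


tr(M) = sum of eigenvalues
= 5/50 + 8/50
= 13/50
= 0.2600

0.2600


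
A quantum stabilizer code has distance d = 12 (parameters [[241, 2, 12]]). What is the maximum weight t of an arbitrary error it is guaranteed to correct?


Code parameters: [[241, 2, 12]], distance d = 12.
Number of correctable errors = floor((d-1)/2)
= floor((12 - 1)/2)
= floor(11/2)
= 5

5


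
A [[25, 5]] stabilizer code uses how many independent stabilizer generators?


For an [[n,k]] stabilizer code:
Number of stabilizer generators = n - k
= 25 - 5
= 20

20


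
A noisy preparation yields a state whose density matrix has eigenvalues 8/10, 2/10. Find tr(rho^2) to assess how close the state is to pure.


tr(rho^2) = sum of eigenvalues squared
= (8/10)^2 + (2/10)^2
= (64 + 4) / 100
= 68/100
= 0.6800

0.6800


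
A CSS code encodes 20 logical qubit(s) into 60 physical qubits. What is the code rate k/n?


Code rate R = k/n
= 20/60
= 0.3333

0.3333


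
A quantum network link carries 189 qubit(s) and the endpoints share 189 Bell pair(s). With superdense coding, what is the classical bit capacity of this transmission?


Superdense coding allows 2 classical bits per shared entangled pair.
189 pair(s) -> 2 * 189 = 378 classical bits

378


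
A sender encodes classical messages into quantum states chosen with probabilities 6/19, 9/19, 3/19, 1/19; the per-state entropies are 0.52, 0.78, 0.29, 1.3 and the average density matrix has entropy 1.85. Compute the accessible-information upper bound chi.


chi = S(rho) - sum_i p_i * S(rho_i)
Weighted entropy = 6/19 * 0.52 + 9/19 * 0.78 + 3/19 * 0.29 + 1/19 * 1.3
= 0.6479
chi = 1.85 - 0.6479
= 1.2021

1.2021


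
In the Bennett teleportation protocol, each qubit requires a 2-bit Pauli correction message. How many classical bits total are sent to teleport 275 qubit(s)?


Quantum teleportation requires 2 classical bits per qubit teleported.
275 qubit(s) -> 2 * 275 = 550 classical bits

550


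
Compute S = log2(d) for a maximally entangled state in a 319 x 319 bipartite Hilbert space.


For a maximally entangled state in d x d:
S = log2(d) = log2(319)
= 8.3174

8.3174


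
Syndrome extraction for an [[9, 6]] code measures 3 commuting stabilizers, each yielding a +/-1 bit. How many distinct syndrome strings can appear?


Each stabilizer generator gives a binary (+1 or -1) measurement outcome.
With 3 independent generators:
Total syndromes = 2^3
= 8

8


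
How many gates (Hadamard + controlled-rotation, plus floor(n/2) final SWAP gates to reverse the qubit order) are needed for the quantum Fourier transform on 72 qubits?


Hadamard gates: 72
Controlled rotations: n*(n-1)/2 = 72*71/2 = 2556
SWAP gates: floor(n/2) = floor(72/2) = 36
Total = 72 + 2556 + 36
= 2664

2664


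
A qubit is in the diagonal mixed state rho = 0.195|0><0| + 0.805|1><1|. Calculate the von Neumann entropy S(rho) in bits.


S = -p*log2(p) - (1-p)*log2(1-p)
p = 0.1950, 1-p = 0.8050
= -0.1950 * log2(0.1950) - 0.8050 * log2(0.8050)
= -(-0.4599) - (-0.2519)
= 0.7118

0.7118


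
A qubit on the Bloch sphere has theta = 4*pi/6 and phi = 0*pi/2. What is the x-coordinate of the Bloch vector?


theta = 2.0944, phi = 0.0000
r_x = sin(theta)*cos(phi) = 0.8660 * 1.0000
r_x = 0.8660

0.8660


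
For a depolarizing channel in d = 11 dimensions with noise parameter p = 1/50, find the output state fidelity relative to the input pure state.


F = (1-p) + p/d
= (1 - 0.0200) + 0.0200/11
= 0.9800 + 0.0018
= 0.9818

0.9818


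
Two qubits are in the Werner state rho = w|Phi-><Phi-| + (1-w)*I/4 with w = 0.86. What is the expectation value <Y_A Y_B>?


|Phi-> = (|00> - |11>)/sqrt(2)
For the pure Bell state, <Y_A Y_B> = +1 (Bell-state Pauli correlator).
The maximally-mixed part I/4 has tr(I/4 * P tensor P) = 0 for any traceless Pauli P.
So <Y_A Y_B>_rho = w * (+1) + (1 - w) * 0
= 0.86 * (+1)
= 0.8600

0.8600


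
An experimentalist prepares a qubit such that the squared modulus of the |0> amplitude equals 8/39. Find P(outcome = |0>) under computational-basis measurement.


|alpha|^2 = 8/39 = 0.2051
|beta|^2 = 1 - 8/39 = 31/39 = 0.7949
P(|0>) = |alpha|^2 = 0.2051

0.2051


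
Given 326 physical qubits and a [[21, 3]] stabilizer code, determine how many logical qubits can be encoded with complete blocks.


Each code block uses 21 physical qubits for 3 logical qubit(s).
Number of complete blocks = floor(326 / 21) = 15
Logical qubits = 15 * 3
= 45

45


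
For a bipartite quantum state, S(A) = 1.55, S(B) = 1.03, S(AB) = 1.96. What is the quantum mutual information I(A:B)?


I(A:B) = S(A) + S(B) - S(AB)
= 1.55 + 1.03 - 1.96
= 0.6200

0.6200


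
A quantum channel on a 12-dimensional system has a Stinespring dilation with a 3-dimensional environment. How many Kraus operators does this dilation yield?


Tracing out the environment in an orthonormal basis {|i>_E} gives Kraus operators K_i = <i|_E U |0>_E.
Number of Kraus operators = dim(H_env) = d_env
= 3

3


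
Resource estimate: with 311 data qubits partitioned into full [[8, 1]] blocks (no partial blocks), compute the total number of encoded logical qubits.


Each code block uses 8 physical qubits for 1 logical qubit(s).
Number of complete blocks = floor(311 / 8) = 38
Logical qubits = 38 * 1
= 38

38


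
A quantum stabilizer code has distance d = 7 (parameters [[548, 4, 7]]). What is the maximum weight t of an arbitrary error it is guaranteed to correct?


Code parameters: [[548, 4, 7]], distance d = 7.
Number of correctable errors = floor((d-1)/2)
= floor((7 - 1)/2)
= floor(6/2)
= 3

3


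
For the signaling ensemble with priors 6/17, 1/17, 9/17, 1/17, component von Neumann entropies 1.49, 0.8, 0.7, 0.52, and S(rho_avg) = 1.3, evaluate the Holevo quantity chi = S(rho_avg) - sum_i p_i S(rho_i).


chi = S(rho) - sum_i p_i * S(rho_i)
Weighted entropy = 6/17 * 1.49 + 1/17 * 0.8 + 9/17 * 0.7 + 1/17 * 0.52
= 0.9741
chi = 1.3 - 0.9741
= 0.3259

0.3259


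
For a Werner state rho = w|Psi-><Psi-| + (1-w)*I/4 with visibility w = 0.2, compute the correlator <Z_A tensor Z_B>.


|Psi-> = (|01> - |10>)/sqrt(2)
For the pure Bell state, <Z_A Z_B> = -1 (Bell-state Pauli correlator).
The maximally-mixed part I/4 has tr(I/4 * P tensor P) = 0 for any traceless Pauli P.
So <Z_A Z_B>_rho = w * (-1) + (1 - w) * 0
= 0.2 * (-1)
= -0.2000

-0.2000


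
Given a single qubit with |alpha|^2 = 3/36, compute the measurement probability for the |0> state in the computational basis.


|alpha|^2 = 3/36 = 0.0833
|beta|^2 = 1 - 3/36 = 33/36 = 0.9167
P(|0>) = |alpha|^2 = 0.0833

0.0833


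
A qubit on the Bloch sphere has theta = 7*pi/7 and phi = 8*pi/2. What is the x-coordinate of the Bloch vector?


theta = 3.1416, phi = 12.5664
r_x = sin(theta)*cos(phi) = 0.0000 * 1.0000
r_x = 0.0000

0.0000


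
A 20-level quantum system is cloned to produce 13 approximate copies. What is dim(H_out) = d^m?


Output space = H^(tensor 13) where dim(H) = 20
dim = 20^13
= 400 (after 2 factors)
= 8000 (after 3 factors)
= 160000 (after 4 factors)
= 3200000 (after 5 factors)
= 64000000 (after 6 factors)
= 1280000000 (after 7 factors)
= 25600000000 (after 8 factors)
= 512000000000 (after 9 factors)
= 10240000000000 (after 10 factors)
= 204800000000000 (after 11 factors)
= 4096000000000000 (after 12 factors)
= 81920000000000000 (after 13 factors)
= 81920000000000000

81920000000000000


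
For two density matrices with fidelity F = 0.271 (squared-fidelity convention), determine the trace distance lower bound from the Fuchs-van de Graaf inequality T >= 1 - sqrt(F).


Fuchs-van de Graaf (squared-fidelity convention): 1 - sqrt(F) <= T <= sqrt(1 - F).
Lower bound: T >= 1 - sqrt(F)
sqrt(F) = sqrt(0.271) = 0.5206
T >= 1 - 0.5206
T >= 0.4794

0.4794


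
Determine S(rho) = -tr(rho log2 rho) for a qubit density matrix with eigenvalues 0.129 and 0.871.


S = -p*log2(p) - (1-p)*log2(1-p)
p = 0.1290, 1-p = 0.8710
= -0.1290 * log2(0.1290) - 0.8710 * log2(0.8710)
= -(-0.3811) - (-0.1736)
= 0.5547

0.5547


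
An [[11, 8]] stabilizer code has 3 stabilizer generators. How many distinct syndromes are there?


Each stabilizer generator gives a binary (+1 or -1) measurement outcome.
With 3 independent generators:
Total syndromes = 2^3
= 8

8


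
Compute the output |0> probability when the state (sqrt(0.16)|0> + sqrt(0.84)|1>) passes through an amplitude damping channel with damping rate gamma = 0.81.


For amplitude damping with parameter gamma on state sqrt(a)|0> + sqrt(b)|1>:
alpha^2 = 0.16, beta^2 = 0.84
P(|0>) = alpha^2 + gamma * beta^2
= 0.16 + 0.81 * 0.84
= 0.16 + 0.6804
= 0.8404

0.8404


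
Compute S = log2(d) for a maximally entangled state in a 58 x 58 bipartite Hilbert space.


For a maximally entangled state in d x d:
S = log2(d) = log2(58)
= 5.8580

5.8580


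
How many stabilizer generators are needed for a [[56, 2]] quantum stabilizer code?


For an [[n,k]] stabilizer code:
Number of stabilizer generators = n - k
= 56 - 2
= 54

54


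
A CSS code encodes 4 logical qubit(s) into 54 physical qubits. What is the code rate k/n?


Code rate R = k/n
= 4/54
= 0.0741

0.0741


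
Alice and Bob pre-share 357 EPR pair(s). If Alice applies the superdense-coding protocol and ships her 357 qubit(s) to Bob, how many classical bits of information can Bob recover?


Superdense coding allows 2 classical bits per shared entangled pair.
357 pair(s) -> 2 * 357 = 714 classical bits

714


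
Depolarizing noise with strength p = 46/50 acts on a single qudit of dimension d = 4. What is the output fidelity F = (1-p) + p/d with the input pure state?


F = (1-p) + p/d
= (1 - 0.9200) + 0.9200/4
= 0.0800 + 0.2300
= 0.3100

0.3100


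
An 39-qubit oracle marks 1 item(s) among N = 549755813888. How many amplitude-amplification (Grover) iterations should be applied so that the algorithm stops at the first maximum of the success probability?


After j Grover iterations the success probability is P(j) = sin^2((2j+1)*theta), where sin(theta) = sqrt(k/N).
N = 2^39 = 549755813888, k = 1
sin(theta) = sqrt(k/N) = 1.348699152e-06
theta = arcsin(sqrt(k/N)) = 1.348699152e-06 rad
P(j) reaches its first maximum when (2j+1)*theta is as close as possible to pi/2, i.e. j = round(pi/(4*theta) - 1/2).
pi/(4*theta) - 1/2 = 582337.0525
(For comparison, the common estimate pi/4 * sqrt(N/k) = 582337.5525; the exact maximiser is used here.)
Optimal iterations = 582337

582337


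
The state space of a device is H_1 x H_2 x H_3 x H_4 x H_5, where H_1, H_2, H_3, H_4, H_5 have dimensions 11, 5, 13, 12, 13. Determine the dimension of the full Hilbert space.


dim(H_1 x H_2 x H_3 x H_4 x H_5) = 11 * 5 * 13 * 12 * 13
= 55 * 13 * 12 * 13
= 715 * 12 * 13
= 8580 * 13
= 111540

111540


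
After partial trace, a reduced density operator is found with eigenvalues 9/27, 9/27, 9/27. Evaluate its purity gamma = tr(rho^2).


tr(rho^2) = sum of eigenvalues squared
= (9/27)^2 + (9/27)^2 + (9/27)^2
= (81 + 81 + 81) / 729
= 243/729
= 0.3333

0.3333


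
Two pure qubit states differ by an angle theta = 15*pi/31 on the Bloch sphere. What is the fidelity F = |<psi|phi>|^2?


For states separated by angle theta on Bloch sphere:
F = cos^2(theta/2)
theta = 15*pi/31 = 1.5201
theta/2 = 0.7601
cos(theta/2) = 0.7248
F = 0.5253

0.5253


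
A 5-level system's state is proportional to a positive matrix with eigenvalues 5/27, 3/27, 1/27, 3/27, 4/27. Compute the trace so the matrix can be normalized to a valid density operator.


tr(M) = sum of eigenvalues
= 5/27 + 3/27 + 1/27 + 3/27 + 4/27
= 16/27
= 0.5926

0.5926


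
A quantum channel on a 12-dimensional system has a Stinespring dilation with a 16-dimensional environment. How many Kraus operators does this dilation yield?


Tracing out the environment in an orthonormal basis {|i>_E} gives Kraus operators K_i = <i|_E U |0>_E.
Number of Kraus operators = dim(H_env) = d_env
= 16

16


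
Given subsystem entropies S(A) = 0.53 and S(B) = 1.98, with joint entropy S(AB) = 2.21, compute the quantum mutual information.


I(A:B) = S(A) + S(B) - S(AB)
= 0.53 + 1.98 - 2.21
= 0.3000

0.3000


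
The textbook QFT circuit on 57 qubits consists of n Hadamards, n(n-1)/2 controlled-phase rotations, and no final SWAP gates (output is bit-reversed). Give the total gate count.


Hadamard gates: 57
Controlled rotations: n*(n-1)/2 = 57*56/2 = 1596
SWAP gates: 0 (omitted)
Total = 57 + 1596
= 1653

1653


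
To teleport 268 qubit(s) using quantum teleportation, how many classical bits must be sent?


Quantum teleportation requires 2 classical bits per qubit teleported.
268 qubit(s) -> 2 * 268 = 536 classical bits

536


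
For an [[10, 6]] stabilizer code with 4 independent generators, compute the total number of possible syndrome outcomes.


Each stabilizer generator gives a binary (+1 or -1) measurement outcome.
With 4 independent generators:
Total syndromes = 2^4
= 16

16


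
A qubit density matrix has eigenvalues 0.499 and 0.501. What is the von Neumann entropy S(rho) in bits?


S = -p*log2(p) - (1-p)*log2(1-p)
p = 0.4990, 1-p = 0.5010
= -0.4990 * log2(0.4990) - 0.5010 * log2(0.5010)
= -(-0.5004) - (-0.4996)
= 1.0000

1.0000


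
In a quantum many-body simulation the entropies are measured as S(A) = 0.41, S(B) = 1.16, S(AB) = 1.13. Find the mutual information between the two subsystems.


I(A:B) = S(A) + S(B) - S(AB)
= 0.41 + 1.16 - 1.13
= 0.4400

0.4400


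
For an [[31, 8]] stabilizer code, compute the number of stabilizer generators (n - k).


For an [[n,k]] stabilizer code:
Number of stabilizer generators = n - k
= 31 - 8
= 23

23


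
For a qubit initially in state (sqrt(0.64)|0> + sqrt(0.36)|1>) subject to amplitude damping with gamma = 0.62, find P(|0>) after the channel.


For amplitude damping with parameter gamma on state sqrt(a)|0> + sqrt(b)|1>:
alpha^2 = 0.64, beta^2 = 0.36
P(|0>) = alpha^2 + gamma * beta^2
= 0.64 + 0.62 * 0.36
= 0.64 + 0.2232
= 0.8632

0.8632


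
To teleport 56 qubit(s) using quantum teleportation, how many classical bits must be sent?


Quantum teleportation requires 2 classical bits per qubit teleported.
56 qubit(s) -> 2 * 56 = 112 classical bits

112


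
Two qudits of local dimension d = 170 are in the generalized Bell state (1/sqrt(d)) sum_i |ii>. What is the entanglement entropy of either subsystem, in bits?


For a maximally entangled state in d x d:
S = log2(d) = log2(170)
= 7.4094

7.4094


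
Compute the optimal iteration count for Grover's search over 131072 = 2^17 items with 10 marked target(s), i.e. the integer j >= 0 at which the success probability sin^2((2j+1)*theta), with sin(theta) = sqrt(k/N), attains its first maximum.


After j Grover iterations the success probability is P(j) = sin^2((2j+1)*theta), where sin(theta) = sqrt(k/N).
N = 2^17 = 131072, k = 10
sin(theta) = sqrt(k/N) = 0.008734640537
theta = arcsin(sqrt(k/N)) = 0.008734751608 rad
P(j) reaches its first maximum when (2j+1)*theta is as close as possible to pi/2, i.e. j = round(pi/(4*theta) - 1/2).
pi/(4*theta) - 1/2 = 89.4165
(For comparison, the common estimate pi/4 * sqrt(N/k) = 89.9176; the exact maximiser is used here.)
Optimal iterations = 89

89
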